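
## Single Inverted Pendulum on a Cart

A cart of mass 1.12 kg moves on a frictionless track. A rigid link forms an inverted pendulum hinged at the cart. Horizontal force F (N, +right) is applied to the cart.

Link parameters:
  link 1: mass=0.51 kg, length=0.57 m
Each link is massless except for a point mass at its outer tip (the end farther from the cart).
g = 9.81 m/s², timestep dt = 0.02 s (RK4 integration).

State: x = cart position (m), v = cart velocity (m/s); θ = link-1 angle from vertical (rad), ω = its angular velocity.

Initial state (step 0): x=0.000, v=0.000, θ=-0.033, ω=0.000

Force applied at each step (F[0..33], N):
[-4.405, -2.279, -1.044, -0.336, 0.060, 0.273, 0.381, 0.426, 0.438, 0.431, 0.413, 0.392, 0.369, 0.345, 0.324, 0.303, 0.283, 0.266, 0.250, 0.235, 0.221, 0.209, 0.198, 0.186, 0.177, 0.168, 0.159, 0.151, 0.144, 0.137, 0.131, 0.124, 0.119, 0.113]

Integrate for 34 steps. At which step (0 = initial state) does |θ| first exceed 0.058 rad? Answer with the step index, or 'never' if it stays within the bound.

apply F[0]=-4.405 → step 1: x=-0.001, v=-0.076, θ=-0.032, ω=0.122
apply F[1]=-2.279 → step 2: x=-0.003, v=-0.114, θ=-0.029, ω=0.178
apply F[2]=-1.044 → step 3: x=-0.005, v=-0.130, θ=-0.025, ω=0.197
apply F[3]=-0.336 → step 4: x=-0.008, v=-0.134, θ=-0.021, ω=0.196
apply F[4]=+0.060 → step 5: x=-0.010, v=-0.131, θ=-0.017, ω=0.184
apply F[5]=+0.273 → step 6: x=-0.013, v=-0.125, θ=-0.014, ω=0.168
apply F[6]=+0.381 → step 7: x=-0.015, v=-0.117, θ=-0.011, ω=0.150
apply F[7]=+0.426 → step 8: x=-0.018, v=-0.109, θ=-0.008, ω=0.132
apply F[8]=+0.438 → step 9: x=-0.020, v=-0.100, θ=-0.005, ω=0.115
apply F[9]=+0.431 → step 10: x=-0.022, v=-0.092, θ=-0.003, ω=0.099
apply F[10]=+0.413 → step 11: x=-0.023, v=-0.084, θ=-0.001, ω=0.085
apply F[11]=+0.392 → step 12: x=-0.025, v=-0.077, θ=0.000, ω=0.073
apply F[12]=+0.369 → step 13: x=-0.026, v=-0.071, θ=0.002, ω=0.062
apply F[13]=+0.345 → step 14: x=-0.028, v=-0.065, θ=0.003, ω=0.052
apply F[14]=+0.324 → step 15: x=-0.029, v=-0.059, θ=0.004, ω=0.043
apply F[15]=+0.303 → step 16: x=-0.030, v=-0.054, θ=0.004, ω=0.036
apply F[16]=+0.283 → step 17: x=-0.031, v=-0.050, θ=0.005, ω=0.029
apply F[17]=+0.266 → step 18: x=-0.032, v=-0.045, θ=0.006, ω=0.024
apply F[18]=+0.250 → step 19: x=-0.033, v=-0.042, θ=0.006, ω=0.019
apply F[19]=+0.235 → step 20: x=-0.034, v=-0.038, θ=0.006, ω=0.015
apply F[20]=+0.221 → step 21: x=-0.035, v=-0.035, θ=0.007, ω=0.011
apply F[21]=+0.209 → step 22: x=-0.035, v=-0.031, θ=0.007, ω=0.008
apply F[22]=+0.198 → step 23: x=-0.036, v=-0.028, θ=0.007, ω=0.005
apply F[23]=+0.186 → step 24: x=-0.036, v=-0.026, θ=0.007, ω=0.003
apply F[24]=+0.177 → step 25: x=-0.037, v=-0.023, θ=0.007, ω=0.001
apply F[25]=+0.168 → step 26: x=-0.037, v=-0.021, θ=0.007, ω=-0.001
apply F[26]=+0.159 → step 27: x=-0.038, v=-0.019, θ=0.007, ω=-0.002
apply F[27]=+0.151 → step 28: x=-0.038, v=-0.017, θ=0.007, ω=-0.004
apply F[28]=+0.144 → step 29: x=-0.038, v=-0.015, θ=0.007, ω=-0.005
apply F[29]=+0.137 → step 30: x=-0.039, v=-0.013, θ=0.007, ω=-0.006
apply F[30]=+0.131 → step 31: x=-0.039, v=-0.011, θ=0.007, ω=-0.006
apply F[31]=+0.124 → step 32: x=-0.039, v=-0.009, θ=0.007, ω=-0.007
apply F[32]=+0.119 → step 33: x=-0.039, v=-0.008, θ=0.006, ω=-0.007
apply F[33]=+0.113 → step 34: x=-0.039, v=-0.006, θ=0.006, ω=-0.008
max |θ| = 0.033 ≤ 0.058 over all 35 states.

Answer: never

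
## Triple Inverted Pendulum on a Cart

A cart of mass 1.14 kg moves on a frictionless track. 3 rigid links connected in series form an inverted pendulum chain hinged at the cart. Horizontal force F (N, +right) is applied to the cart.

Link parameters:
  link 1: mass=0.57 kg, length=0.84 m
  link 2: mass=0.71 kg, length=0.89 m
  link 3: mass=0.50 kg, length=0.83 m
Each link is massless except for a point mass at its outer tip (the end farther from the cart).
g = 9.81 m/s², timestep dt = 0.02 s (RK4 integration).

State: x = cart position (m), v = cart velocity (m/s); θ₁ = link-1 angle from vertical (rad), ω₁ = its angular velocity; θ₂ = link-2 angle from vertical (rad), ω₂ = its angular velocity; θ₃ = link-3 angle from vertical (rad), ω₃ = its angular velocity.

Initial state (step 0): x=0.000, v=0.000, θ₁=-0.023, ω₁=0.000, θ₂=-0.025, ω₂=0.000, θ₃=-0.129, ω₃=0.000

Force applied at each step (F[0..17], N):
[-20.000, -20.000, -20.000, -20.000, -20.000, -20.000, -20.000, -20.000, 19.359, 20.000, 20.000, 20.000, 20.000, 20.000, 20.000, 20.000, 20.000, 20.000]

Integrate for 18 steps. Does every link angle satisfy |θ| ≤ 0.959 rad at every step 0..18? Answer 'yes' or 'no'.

Answer: yes

Derivation:
apply F[0]=-20.000 → step 1: x=-0.003, v=-0.344, θ₁=-0.019, ω₁=0.406, θ₂=-0.025, ω₂=0.014, θ₃=-0.129, ω₃=-0.043
apply F[1]=-20.000 → step 2: x=-0.014, v=-0.691, θ₁=-0.007, ω₁=0.821, θ₂=-0.024, ω₂=0.023, θ₃=-0.131, ω₃=-0.085
apply F[2]=-20.000 → step 3: x=-0.031, v=-1.042, θ₁=0.014, ω₁=1.252, θ₂=-0.024, ω₂=0.021, θ₃=-0.133, ω₃=-0.123
apply F[3]=-20.000 → step 4: x=-0.056, v=-1.400, θ₁=0.044, ω₁=1.703, θ₂=-0.024, ω₂=0.007, θ₃=-0.136, ω₃=-0.156
apply F[4]=-20.000 → step 5: x=-0.087, v=-1.761, θ₁=0.082, ω₁=2.169, θ₂=-0.024, ω₂=-0.016, θ₃=-0.139, ω₃=-0.181
apply F[5]=-20.000 → step 6: x=-0.126, v=-2.121, θ₁=0.130, ω₁=2.638, θ₂=-0.024, ω₂=-0.036, θ₃=-0.143, ω₃=-0.195
apply F[6]=-20.000 → step 7: x=-0.172, v=-2.471, θ₁=0.188, ω₁=3.086, θ₂=-0.025, ω₂=-0.035, θ₃=-0.147, ω₃=-0.195
apply F[7]=-20.000 → step 8: x=-0.225, v=-2.803, θ₁=0.253, ω₁=3.489, θ₂=-0.025, ω₂=0.008, θ₃=-0.150, ω₃=-0.181
apply F[8]=+19.359 → step 9: x=-0.278, v=-2.494, θ₁=0.321, ω₁=3.255, θ₂=-0.026, ω₂=-0.061, θ₃=-0.154, ω₃=-0.198
apply F[9]=+20.000 → step 10: x=-0.324, v=-2.193, θ₁=0.384, ω₁=3.079, θ₂=-0.028, ω₂=-0.173, θ₃=-0.158, ω₃=-0.221
apply F[10]=+20.000 → step 11: x=-0.365, v=-1.906, θ₁=0.444, ω₁=2.958, θ₂=-0.033, ω₂=-0.316, θ₃=-0.163, ω₃=-0.245
apply F[11]=+20.000 → step 12: x=-0.401, v=-1.629, θ₁=0.503, ω₁=2.880, θ₂=-0.041, ω₂=-0.484, θ₃=-0.168, ω₃=-0.268
apply F[12]=+20.000 → step 13: x=-0.431, v=-1.358, θ₁=0.560, ω₁=2.834, θ₂=-0.053, ω₂=-0.670, θ₃=-0.174, ω₃=-0.289
apply F[13]=+20.000 → step 14: x=-0.455, v=-1.091, θ₁=0.616, ω₁=2.810, θ₂=-0.068, ω₂=-0.868, θ₃=-0.180, ω₃=-0.307
apply F[14]=+20.000 → step 15: x=-0.474, v=-0.825, θ₁=0.672, ω₁=2.802, θ₂=-0.087, ω₂=-1.074, θ₃=-0.186, ω₃=-0.320
apply F[15]=+20.000 → step 16: x=-0.488, v=-0.559, θ₁=0.728, ω₁=2.803, θ₂=-0.111, ω₂=-1.283, θ₃=-0.193, ω₃=-0.330
apply F[16]=+20.000 → step 17: x=-0.497, v=-0.293, θ₁=0.784, ω₁=2.808, θ₂=-0.139, ω₂=-1.494, θ₃=-0.199, ω₃=-0.336
apply F[17]=+20.000 → step 18: x=-0.500, v=-0.025, θ₁=0.841, ω₁=2.814, θ₂=-0.171, ω₂=-1.704, θ₃=-0.206, ω₃=-0.338
Max |angle| over trajectory = 0.841 rad; bound = 0.959 → within bound.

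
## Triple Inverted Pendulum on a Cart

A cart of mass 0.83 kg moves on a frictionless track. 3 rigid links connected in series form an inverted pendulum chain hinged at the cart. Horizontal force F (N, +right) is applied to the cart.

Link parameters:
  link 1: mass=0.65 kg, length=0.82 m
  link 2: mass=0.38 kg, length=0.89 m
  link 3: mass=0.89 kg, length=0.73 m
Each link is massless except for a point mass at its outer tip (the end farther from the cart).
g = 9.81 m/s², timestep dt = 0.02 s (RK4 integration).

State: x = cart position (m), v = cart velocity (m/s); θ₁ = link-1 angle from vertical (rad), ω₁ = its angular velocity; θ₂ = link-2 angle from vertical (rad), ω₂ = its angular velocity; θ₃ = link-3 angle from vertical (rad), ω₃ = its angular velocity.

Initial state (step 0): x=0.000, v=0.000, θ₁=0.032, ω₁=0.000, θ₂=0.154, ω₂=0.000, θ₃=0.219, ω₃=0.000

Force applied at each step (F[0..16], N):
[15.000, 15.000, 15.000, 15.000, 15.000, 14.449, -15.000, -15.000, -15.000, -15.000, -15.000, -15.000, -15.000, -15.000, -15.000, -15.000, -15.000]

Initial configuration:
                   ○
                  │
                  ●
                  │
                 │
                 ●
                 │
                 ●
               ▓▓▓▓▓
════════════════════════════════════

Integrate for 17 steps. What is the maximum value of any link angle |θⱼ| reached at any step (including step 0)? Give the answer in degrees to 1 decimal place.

Answer: 35.2°

Derivation:
apply F[0]=+15.000 → step 1: x=0.003, v=0.347, θ₁=0.027, ω₁=-0.474, θ₂=0.154, ω₂=0.048, θ₃=0.220, ω₃=0.058
apply F[1]=+15.000 → step 2: x=0.014, v=0.700, θ₁=0.013, ω₁=-0.957, θ₂=0.156, ω₂=0.099, θ₃=0.221, ω₃=0.113
apply F[2]=+15.000 → step 3: x=0.032, v=1.060, θ₁=-0.011, ω₁=-1.456, θ₂=0.158, ω₂=0.155, θ₃=0.224, ω₃=0.162
apply F[3]=+15.000 → step 4: x=0.056, v=1.430, θ₁=-0.045, ω₁=-1.968, θ₂=0.162, ω₂=0.212, θ₃=0.228, ω₃=0.199
apply F[4]=+15.000 → step 5: x=0.089, v=1.803, θ₁=-0.090, ω₁=-2.479, θ₂=0.167, ω₂=0.259, θ₃=0.232, ω₃=0.222
apply F[5]=+14.449 → step 6: x=0.128, v=2.158, θ₁=-0.144, ω₁=-2.953, θ₂=0.172, ω₂=0.279, θ₃=0.236, ω₃=0.230
apply F[6]=-15.000 → step 7: x=0.168, v=1.835, θ₁=-0.200, ω₁=-2.678, θ₂=0.179, ω₂=0.373, θ₃=0.241, ω₃=0.255
apply F[7]=-15.000 → step 8: x=0.202, v=1.532, θ₁=-0.252, ω₁=-2.468, θ₂=0.188, ω₂=0.506, θ₃=0.247, ω₃=0.284
apply F[8]=-15.000 → step 9: x=0.230, v=1.246, θ₁=-0.299, ω₁=-2.311, θ₂=0.199, ω₂=0.671, θ₃=0.253, ω₃=0.311
apply F[9]=-15.000 → step 10: x=0.252, v=0.974, θ₁=-0.344, ω₁=-2.193, θ₂=0.215, ω₂=0.862, θ₃=0.259, ω₃=0.334
apply F[10]=-15.000 → step 11: x=0.269, v=0.711, θ₁=-0.387, ω₁=-2.103, θ₂=0.234, ω₂=1.073, θ₃=0.266, ω₃=0.350
apply F[11]=-15.000 → step 12: x=0.280, v=0.455, θ₁=-0.429, ω₁=-2.031, θ₂=0.258, ω₂=1.299, θ₃=0.273, ω₃=0.359
apply F[12]=-15.000 → step 13: x=0.287, v=0.203, θ₁=-0.469, ω₁=-1.967, θ₂=0.286, ω₂=1.537, θ₃=0.280, ω₃=0.361
apply F[13]=-15.000 → step 14: x=0.288, v=-0.046, θ₁=-0.507, ω₁=-1.905, θ₂=0.319, ω₂=1.783, θ₃=0.287, ω₃=0.357
apply F[14]=-15.000 → step 15: x=0.285, v=-0.294, θ₁=-0.545, ω₁=-1.838, θ₂=0.357, ω₂=2.035, θ₃=0.295, ω₃=0.348
apply F[15]=-15.000 → step 16: x=0.277, v=-0.540, θ₁=-0.581, ω₁=-1.761, θ₂=0.400, ω₂=2.289, θ₃=0.301, ω₃=0.339
apply F[16]=-15.000 → step 17: x=0.263, v=-0.786, θ₁=-0.615, ω₁=-1.670, θ₂=0.449, ω₂=2.544, θ₃=0.308, ω₃=0.333
Max |angle| over trajectory = 0.615 rad = 35.2°.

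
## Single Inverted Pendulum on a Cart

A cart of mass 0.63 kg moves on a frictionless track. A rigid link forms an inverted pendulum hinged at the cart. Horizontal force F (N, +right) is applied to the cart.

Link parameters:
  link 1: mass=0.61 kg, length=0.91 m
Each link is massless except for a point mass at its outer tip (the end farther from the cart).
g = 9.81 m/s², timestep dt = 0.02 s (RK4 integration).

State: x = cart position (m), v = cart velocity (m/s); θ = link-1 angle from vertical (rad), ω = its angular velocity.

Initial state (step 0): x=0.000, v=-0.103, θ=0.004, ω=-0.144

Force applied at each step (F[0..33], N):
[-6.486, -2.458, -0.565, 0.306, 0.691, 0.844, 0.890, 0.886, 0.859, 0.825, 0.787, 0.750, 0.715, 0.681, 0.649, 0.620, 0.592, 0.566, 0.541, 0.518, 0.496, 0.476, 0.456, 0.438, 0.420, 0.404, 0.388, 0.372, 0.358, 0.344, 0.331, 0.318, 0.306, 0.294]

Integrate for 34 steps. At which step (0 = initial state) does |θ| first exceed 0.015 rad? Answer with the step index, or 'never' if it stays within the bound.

Answer: 5

Derivation:
apply F[0]=-6.486 → step 1: x=-0.004, v=-0.310, θ=0.003, ω=0.084
apply F[1]=-2.458 → step 2: x=-0.011, v=-0.388, θ=0.006, ω=0.171
apply F[2]=-0.565 → step 3: x=-0.019, v=-0.408, θ=0.010, ω=0.194
apply F[3]=+0.306 → step 4: x=-0.027, v=-0.400, θ=0.013, ω=0.189
apply F[4]=+0.691 → step 5: x=-0.035, v=-0.381, θ=0.017, ω=0.171
apply F[5]=+0.844 → step 6: x=-0.042, v=-0.358, θ=0.020, ω=0.149
apply F[6]=+0.890 → step 7: x=-0.049, v=-0.334, θ=0.023, ω=0.128
apply F[7]=+0.886 → step 8: x=-0.056, v=-0.310, θ=0.025, ω=0.107
apply F[8]=+0.859 → step 9: x=-0.062, v=-0.288, θ=0.027, ω=0.088
apply F[9]=+0.825 → step 10: x=-0.067, v=-0.267, θ=0.029, ω=0.071
apply F[10]=+0.787 → step 11: x=-0.072, v=-0.248, θ=0.030, ω=0.056
apply F[11]=+0.750 → step 12: x=-0.077, v=-0.230, θ=0.031, ω=0.043
apply F[12]=+0.715 → step 13: x=-0.082, v=-0.213, θ=0.032, ω=0.032
apply F[13]=+0.681 → step 14: x=-0.086, v=-0.198, θ=0.032, ω=0.022
apply F[14]=+0.649 → step 15: x=-0.090, v=-0.183, θ=0.033, ω=0.013
apply F[15]=+0.620 → step 16: x=-0.093, v=-0.170, θ=0.033, ω=0.005
apply F[16]=+0.592 → step 17: x=-0.096, v=-0.157, θ=0.033, ω=-0.001
apply F[17]=+0.566 → step 18: x=-0.099, v=-0.146, θ=0.033, ω=-0.007
apply F[18]=+0.541 → step 19: x=-0.102, v=-0.135, θ=0.033, ω=-0.012
apply F[19]=+0.518 → step 20: x=-0.105, v=-0.124, θ=0.032, ω=-0.016
apply F[20]=+0.496 → step 21: x=-0.107, v=-0.115, θ=0.032, ω=-0.020
apply F[21]=+0.476 → step 22: x=-0.109, v=-0.106, θ=0.032, ω=-0.023
apply F[22]=+0.456 → step 23: x=-0.111, v=-0.097, θ=0.031, ω=-0.026
apply F[23]=+0.438 → step 24: x=-0.113, v=-0.089, θ=0.031, ω=-0.028
apply F[24]=+0.420 → step 25: x=-0.115, v=-0.082, θ=0.030, ω=-0.030
apply F[25]=+0.404 → step 26: x=-0.117, v=-0.074, θ=0.029, ω=-0.031
apply F[26]=+0.388 → step 27: x=-0.118, v=-0.068, θ=0.029, ω=-0.032
apply F[27]=+0.372 → step 28: x=-0.119, v=-0.061, θ=0.028, ω=-0.033
apply F[28]=+0.358 → step 29: x=-0.120, v=-0.055, θ=0.027, ω=-0.034
apply F[29]=+0.344 → step 30: x=-0.121, v=-0.049, θ=0.027, ω=-0.034
apply F[30]=+0.331 → step 31: x=-0.122, v=-0.044, θ=0.026, ω=-0.035
apply F[31]=+0.318 → step 32: x=-0.123, v=-0.039, θ=0.025, ω=-0.035
apply F[32]=+0.306 → step 33: x=-0.124, v=-0.034, θ=0.025, ω=-0.035
apply F[33]=+0.294 → step 34: x=-0.125, v=-0.029, θ=0.024, ω=-0.035
|θ| = 0.017 > 0.015 first at step 5.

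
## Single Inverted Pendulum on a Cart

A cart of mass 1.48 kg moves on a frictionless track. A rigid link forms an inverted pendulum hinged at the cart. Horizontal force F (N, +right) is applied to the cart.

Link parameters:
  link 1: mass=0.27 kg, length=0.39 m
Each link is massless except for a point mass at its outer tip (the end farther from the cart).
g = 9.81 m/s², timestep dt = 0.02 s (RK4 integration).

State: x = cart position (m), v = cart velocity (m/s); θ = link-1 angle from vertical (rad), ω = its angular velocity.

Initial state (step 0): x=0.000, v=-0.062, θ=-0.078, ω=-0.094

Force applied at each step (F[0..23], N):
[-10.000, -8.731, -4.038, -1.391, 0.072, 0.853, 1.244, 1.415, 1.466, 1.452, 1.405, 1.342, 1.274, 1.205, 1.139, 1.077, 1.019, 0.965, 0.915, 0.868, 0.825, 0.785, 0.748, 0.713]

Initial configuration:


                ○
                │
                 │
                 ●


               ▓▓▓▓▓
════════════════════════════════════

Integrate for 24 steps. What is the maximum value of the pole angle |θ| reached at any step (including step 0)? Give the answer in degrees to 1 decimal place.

Answer: 4.5°

Derivation:
apply F[0]=-10.000 → step 1: x=-0.003, v=-0.194, θ=-0.077, ω=0.205
apply F[1]=-8.731 → step 2: x=-0.008, v=-0.309, θ=-0.070, ω=0.462
apply F[2]=-4.038 → step 3: x=-0.014, v=-0.362, θ=-0.060, ω=0.563
apply F[3]=-1.391 → step 4: x=-0.022, v=-0.379, θ=-0.049, ω=0.579
apply F[4]=+0.072 → step 5: x=-0.029, v=-0.376, θ=-0.037, ω=0.551
apply F[5]=+0.853 → step 6: x=-0.037, v=-0.363, θ=-0.027, ω=0.503
apply F[6]=+1.244 → step 7: x=-0.044, v=-0.346, θ=-0.017, ω=0.446
apply F[7]=+1.415 → step 8: x=-0.050, v=-0.326, θ=-0.009, ω=0.390
apply F[8]=+1.466 → step 9: x=-0.057, v=-0.306, θ=-0.002, ω=0.336
apply F[9]=+1.452 → step 10: x=-0.063, v=-0.287, θ=0.005, ω=0.286
apply F[10]=+1.405 → step 11: x=-0.068, v=-0.268, θ=0.010, ω=0.242
apply F[11]=+1.342 → step 12: x=-0.073, v=-0.250, θ=0.014, ω=0.203
apply F[12]=+1.274 → step 13: x=-0.078, v=-0.234, θ=0.018, ω=0.168
apply F[13]=+1.205 → step 14: x=-0.083, v=-0.218, θ=0.021, ω=0.138
apply F[14]=+1.139 → step 15: x=-0.087, v=-0.203, θ=0.024, ω=0.112
apply F[15]=+1.077 → step 16: x=-0.091, v=-0.190, θ=0.026, ω=0.089
apply F[16]=+1.019 → step 17: x=-0.095, v=-0.177, θ=0.027, ω=0.070
apply F[17]=+0.965 → step 18: x=-0.098, v=-0.165, θ=0.028, ω=0.053
apply F[18]=+0.915 → step 19: x=-0.101, v=-0.154, θ=0.029, ω=0.038
apply F[19]=+0.868 → step 20: x=-0.104, v=-0.143, θ=0.030, ω=0.026
apply F[20]=+0.825 → step 21: x=-0.107, v=-0.133, θ=0.030, ω=0.015
apply F[21]=+0.785 → step 22: x=-0.109, v=-0.123, θ=0.030, ω=0.006
apply F[22]=+0.748 → step 23: x=-0.112, v=-0.114, θ=0.031, ω=-0.002
apply F[23]=+0.713 → step 24: x=-0.114, v=-0.106, θ=0.030, ω=-0.008
Max |angle| over trajectory = 0.078 rad = 4.5°.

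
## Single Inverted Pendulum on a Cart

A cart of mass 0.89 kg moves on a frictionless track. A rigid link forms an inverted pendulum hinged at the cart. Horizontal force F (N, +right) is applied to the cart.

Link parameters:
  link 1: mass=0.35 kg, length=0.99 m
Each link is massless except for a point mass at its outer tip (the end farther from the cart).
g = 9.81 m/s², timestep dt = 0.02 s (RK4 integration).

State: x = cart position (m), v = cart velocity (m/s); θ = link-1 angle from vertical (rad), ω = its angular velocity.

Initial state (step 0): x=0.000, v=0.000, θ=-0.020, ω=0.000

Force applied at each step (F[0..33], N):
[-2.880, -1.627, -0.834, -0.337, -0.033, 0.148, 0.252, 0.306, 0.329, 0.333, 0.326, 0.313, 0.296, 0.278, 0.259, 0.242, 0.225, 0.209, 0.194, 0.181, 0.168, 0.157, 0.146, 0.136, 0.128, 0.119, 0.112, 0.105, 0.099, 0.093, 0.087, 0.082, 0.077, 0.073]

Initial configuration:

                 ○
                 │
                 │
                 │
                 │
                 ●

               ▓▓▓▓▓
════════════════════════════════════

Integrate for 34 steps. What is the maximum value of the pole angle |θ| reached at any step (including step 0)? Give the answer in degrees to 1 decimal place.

apply F[0]=-2.880 → step 1: x=-0.001, v=-0.063, θ=-0.019, ω=0.060
apply F[1]=-1.627 → step 2: x=-0.002, v=-0.098, θ=-0.018, ω=0.092
apply F[2]=-0.834 → step 3: x=-0.004, v=-0.116, θ=-0.016, ω=0.106
apply F[3]=-0.337 → step 4: x=-0.007, v=-0.122, θ=-0.014, ω=0.109
apply F[4]=-0.033 → step 5: x=-0.009, v=-0.122, θ=-0.012, ω=0.107
apply F[5]=+0.148 → step 6: x=-0.012, v=-0.118, θ=-0.010, ω=0.100
apply F[6]=+0.252 → step 7: x=-0.014, v=-0.111, θ=-0.008, ω=0.092
apply F[7]=+0.306 → step 8: x=-0.016, v=-0.104, θ=-0.006, ω=0.084
apply F[8]=+0.329 → step 9: x=-0.018, v=-0.096, θ=-0.004, ω=0.075
apply F[9]=+0.333 → step 10: x=-0.020, v=-0.089, θ=-0.003, ω=0.066
apply F[10]=+0.326 → step 11: x=-0.022, v=-0.081, θ=-0.002, ω=0.058
apply F[11]=+0.313 → step 12: x=-0.023, v=-0.074, θ=-0.001, ω=0.051
apply F[12]=+0.296 → step 13: x=-0.025, v=-0.067, θ=0.000, ω=0.044
apply F[13]=+0.278 → step 14: x=-0.026, v=-0.061, θ=0.001, ω=0.038
apply F[14]=+0.259 → step 15: x=-0.027, v=-0.055, θ=0.002, ω=0.033
apply F[15]=+0.242 → step 16: x=-0.028, v=-0.050, θ=0.003, ω=0.028
apply F[16]=+0.225 → step 17: x=-0.029, v=-0.045, θ=0.003, ω=0.023
apply F[17]=+0.209 → step 18: x=-0.030, v=-0.041, θ=0.003, ω=0.019
apply F[18]=+0.194 → step 19: x=-0.031, v=-0.037, θ=0.004, ω=0.016
apply F[19]=+0.181 → step 20: x=-0.031, v=-0.033, θ=0.004, ω=0.013
apply F[20]=+0.168 → step 21: x=-0.032, v=-0.030, θ=0.004, ω=0.010
apply F[21]=+0.157 → step 22: x=-0.033, v=-0.026, θ=0.005, ω=0.008
apply F[22]=+0.146 → step 23: x=-0.033, v=-0.023, θ=0.005, ω=0.006
apply F[23]=+0.136 → step 24: x=-0.033, v=-0.021, θ=0.005, ω=0.004
apply F[24]=+0.128 → step 25: x=-0.034, v=-0.018, θ=0.005, ω=0.003
apply F[25]=+0.119 → step 26: x=-0.034, v=-0.016, θ=0.005, ω=0.001
apply F[26]=+0.112 → step 27: x=-0.035, v=-0.014, θ=0.005, ω=0.000
apply F[27]=+0.105 → step 28: x=-0.035, v=-0.012, θ=0.005, ω=-0.001
apply F[28]=+0.099 → step 29: x=-0.035, v=-0.010, θ=0.005, ω=-0.002
apply F[29]=+0.093 → step 30: x=-0.035, v=-0.008, θ=0.005, ω=-0.003
apply F[30]=+0.087 → step 31: x=-0.035, v=-0.007, θ=0.005, ω=-0.003
apply F[31]=+0.082 → step 32: x=-0.035, v=-0.005, θ=0.005, ω=-0.004
apply F[32]=+0.077 → step 33: x=-0.036, v=-0.004, θ=0.005, ω=-0.004
apply F[33]=+0.073 → step 34: x=-0.036, v=-0.003, θ=0.005, ω=-0.005
Max |angle| over trajectory = 0.020 rad = 1.1°.

Answer: 1.1°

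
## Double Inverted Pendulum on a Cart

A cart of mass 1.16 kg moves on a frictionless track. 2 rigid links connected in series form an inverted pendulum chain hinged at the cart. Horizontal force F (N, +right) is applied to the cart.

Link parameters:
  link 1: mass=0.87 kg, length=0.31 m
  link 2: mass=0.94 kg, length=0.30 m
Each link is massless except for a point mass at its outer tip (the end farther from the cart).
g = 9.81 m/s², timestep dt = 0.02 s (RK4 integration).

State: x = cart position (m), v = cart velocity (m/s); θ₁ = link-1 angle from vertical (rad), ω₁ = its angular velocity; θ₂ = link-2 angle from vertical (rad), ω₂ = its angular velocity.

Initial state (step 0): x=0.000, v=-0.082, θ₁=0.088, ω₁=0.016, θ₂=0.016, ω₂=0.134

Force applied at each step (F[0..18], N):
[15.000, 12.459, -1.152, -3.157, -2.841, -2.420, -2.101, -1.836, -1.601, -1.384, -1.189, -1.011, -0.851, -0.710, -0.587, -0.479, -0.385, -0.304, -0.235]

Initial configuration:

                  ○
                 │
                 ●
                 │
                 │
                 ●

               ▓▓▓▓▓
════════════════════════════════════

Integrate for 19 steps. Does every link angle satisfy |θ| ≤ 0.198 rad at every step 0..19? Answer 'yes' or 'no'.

apply F[0]=+15.000 → step 1: x=0.001, v=0.148, θ₁=0.082, ω₁=-0.618, θ₂=0.018, ω₂=0.032
apply F[1]=+12.459 → step 2: x=0.006, v=0.339, θ₁=0.064, ω₁=-1.146, θ₂=0.017, ω₂=-0.048
apply F[2]=-1.152 → step 3: x=0.012, v=0.304, θ₁=0.043, ω₁=-0.974, θ₂=0.016, ω₂=-0.096
apply F[3]=-3.157 → step 4: x=0.017, v=0.239, θ₁=0.026, ω₁=-0.731, θ₂=0.014, ω₂=-0.121
apply F[4]=-2.841 → step 5: x=0.022, v=0.184, θ₁=0.014, ω₁=-0.536, θ₂=0.011, ω₂=-0.131
apply F[5]=-2.420 → step 6: x=0.025, v=0.140, θ₁=0.005, ω₁=-0.388, θ₂=0.009, ω₂=-0.130
apply F[6]=-2.101 → step 7: x=0.027, v=0.103, θ₁=-0.002, ω₁=-0.274, θ₂=0.006, ω₂=-0.121
apply F[7]=-1.836 → step 8: x=0.029, v=0.073, θ₁=-0.007, ω₁=-0.185, θ₂=0.004, ω₂=-0.108
apply F[8]=-1.601 → step 9: x=0.030, v=0.048, θ₁=-0.010, ω₁=-0.117, θ₂=0.002, ω₂=-0.093
apply F[9]=-1.384 → step 10: x=0.031, v=0.027, θ₁=-0.011, ω₁=-0.065, θ₂=0.000, ω₂=-0.078
apply F[10]=-1.189 → step 11: x=0.031, v=0.011, θ₁=-0.012, ω₁=-0.027, θ₂=-0.001, ω₂=-0.062
apply F[11]=-1.011 → step 12: x=0.031, v=-0.003, θ₁=-0.013, ω₁=0.002, θ₂=-0.002, ω₂=-0.048
apply F[12]=-0.851 → step 13: x=0.031, v=-0.014, θ₁=-0.012, ω₁=0.022, θ₂=-0.003, ω₂=-0.035
apply F[13]=-0.710 → step 14: x=0.031, v=-0.022, θ₁=-0.012, ω₁=0.036, θ₂=-0.004, ω₂=-0.023
apply F[14]=-0.587 → step 15: x=0.030, v=-0.029, θ₁=-0.011, ω₁=0.045, θ₂=-0.004, ω₂=-0.013
apply F[15]=-0.479 → step 16: x=0.030, v=-0.034, θ₁=-0.010, ω₁=0.051, θ₂=-0.004, ω₂=-0.005
apply F[16]=-0.385 → step 17: x=0.029, v=-0.038, θ₁=-0.009, ω₁=0.053, θ₂=-0.004, ω₂=0.002
apply F[17]=-0.304 → step 18: x=0.028, v=-0.040, θ₁=-0.008, ω₁=0.053, θ₂=-0.004, ω₂=0.008
apply F[18]=-0.235 → step 19: x=0.027, v=-0.042, θ₁=-0.007, ω₁=0.052, θ₂=-0.004, ω₂=0.012
Max |angle| over trajectory = 0.088 rad; bound = 0.198 → within bound.

Answer: yes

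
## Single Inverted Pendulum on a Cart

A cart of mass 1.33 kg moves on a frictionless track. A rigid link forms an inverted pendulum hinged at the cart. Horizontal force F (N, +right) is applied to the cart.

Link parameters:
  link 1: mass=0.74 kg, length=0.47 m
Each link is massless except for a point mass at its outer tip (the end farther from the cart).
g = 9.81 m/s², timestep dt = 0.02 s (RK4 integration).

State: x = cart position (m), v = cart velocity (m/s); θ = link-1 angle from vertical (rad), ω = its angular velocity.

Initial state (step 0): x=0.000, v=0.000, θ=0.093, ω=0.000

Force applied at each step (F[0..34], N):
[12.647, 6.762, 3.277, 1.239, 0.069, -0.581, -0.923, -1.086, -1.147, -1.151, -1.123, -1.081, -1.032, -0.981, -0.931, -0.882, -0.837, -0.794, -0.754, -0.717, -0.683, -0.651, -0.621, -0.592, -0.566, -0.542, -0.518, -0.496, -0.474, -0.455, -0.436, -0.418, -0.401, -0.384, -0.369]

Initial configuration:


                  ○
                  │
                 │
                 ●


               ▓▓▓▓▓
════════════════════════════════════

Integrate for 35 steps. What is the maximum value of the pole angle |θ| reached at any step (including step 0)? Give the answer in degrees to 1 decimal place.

Answer: 5.3°

Derivation:
apply F[0]=+12.647 → step 1: x=0.002, v=0.179, θ=0.090, ω=-0.342
apply F[1]=+6.762 → step 2: x=0.006, v=0.271, θ=0.081, ω=-0.501
apply F[2]=+3.277 → step 3: x=0.012, v=0.312, θ=0.071, ω=-0.557
apply F[3]=+1.239 → step 4: x=0.019, v=0.324, θ=0.060, ω=-0.554
apply F[4]=+0.069 → step 5: x=0.025, v=0.319, θ=0.049, ω=-0.521
apply F[5]=-0.581 → step 6: x=0.031, v=0.306, θ=0.039, ω=-0.475
apply F[6]=-0.923 → step 7: x=0.037, v=0.288, θ=0.030, ω=-0.423
apply F[7]=-1.086 → step 8: x=0.043, v=0.269, θ=0.022, ω=-0.372
apply F[8]=-1.147 → step 9: x=0.048, v=0.250, θ=0.015, ω=-0.323
apply F[9]=-1.151 → step 10: x=0.053, v=0.231, θ=0.009, ω=-0.278
apply F[10]=-1.123 → step 11: x=0.057, v=0.214, θ=0.004, ω=-0.238
apply F[11]=-1.081 → step 12: x=0.061, v=0.197, θ=-0.001, ω=-0.203
apply F[12]=-1.032 → step 13: x=0.065, v=0.182, θ=-0.004, ω=-0.171
apply F[13]=-0.981 → step 14: x=0.069, v=0.168, θ=-0.008, ω=-0.144
apply F[14]=-0.931 → step 15: x=0.072, v=0.155, θ=-0.010, ω=-0.120
apply F[15]=-0.882 → step 16: x=0.075, v=0.143, θ=-0.012, ω=-0.099
apply F[16]=-0.837 → step 17: x=0.078, v=0.132, θ=-0.014, ω=-0.081
apply F[17]=-0.794 → step 18: x=0.080, v=0.122, θ=-0.016, ω=-0.065
apply F[18]=-0.754 → step 19: x=0.082, v=0.112, θ=-0.017, ω=-0.052
apply F[19]=-0.717 → step 20: x=0.085, v=0.103, θ=-0.018, ω=-0.040
apply F[20]=-0.683 → step 21: x=0.087, v=0.095, θ=-0.018, ω=-0.030
apply F[21]=-0.651 → step 22: x=0.088, v=0.087, θ=-0.019, ω=-0.021
apply F[22]=-0.621 → step 23: x=0.090, v=0.080, θ=-0.019, ω=-0.013
apply F[23]=-0.592 → step 24: x=0.092, v=0.073, θ=-0.019, ω=-0.007
apply F[24]=-0.566 → step 25: x=0.093, v=0.067, θ=-0.019, ω=-0.002
apply F[25]=-0.542 → step 26: x=0.094, v=0.061, θ=-0.019, ω=0.003
apply F[26]=-0.518 → step 27: x=0.095, v=0.055, θ=-0.019, ω=0.007
apply F[27]=-0.496 → step 28: x=0.096, v=0.050, θ=-0.019, ω=0.010
apply F[28]=-0.474 → step 29: x=0.097, v=0.044, θ=-0.019, ω=0.013
apply F[29]=-0.455 → step 30: x=0.098, v=0.040, θ=-0.019, ω=0.015
apply F[30]=-0.436 → step 31: x=0.099, v=0.035, θ=-0.018, ω=0.017
apply F[31]=-0.418 → step 32: x=0.100, v=0.031, θ=-0.018, ω=0.019
apply F[32]=-0.401 → step 33: x=0.100, v=0.027, θ=-0.018, ω=0.020
apply F[33]=-0.384 → step 34: x=0.101, v=0.023, θ=-0.017, ω=0.021
apply F[34]=-0.369 → step 35: x=0.101, v=0.019, θ=-0.017, ω=0.022
Max |angle| over trajectory = 0.093 rad = 5.3°.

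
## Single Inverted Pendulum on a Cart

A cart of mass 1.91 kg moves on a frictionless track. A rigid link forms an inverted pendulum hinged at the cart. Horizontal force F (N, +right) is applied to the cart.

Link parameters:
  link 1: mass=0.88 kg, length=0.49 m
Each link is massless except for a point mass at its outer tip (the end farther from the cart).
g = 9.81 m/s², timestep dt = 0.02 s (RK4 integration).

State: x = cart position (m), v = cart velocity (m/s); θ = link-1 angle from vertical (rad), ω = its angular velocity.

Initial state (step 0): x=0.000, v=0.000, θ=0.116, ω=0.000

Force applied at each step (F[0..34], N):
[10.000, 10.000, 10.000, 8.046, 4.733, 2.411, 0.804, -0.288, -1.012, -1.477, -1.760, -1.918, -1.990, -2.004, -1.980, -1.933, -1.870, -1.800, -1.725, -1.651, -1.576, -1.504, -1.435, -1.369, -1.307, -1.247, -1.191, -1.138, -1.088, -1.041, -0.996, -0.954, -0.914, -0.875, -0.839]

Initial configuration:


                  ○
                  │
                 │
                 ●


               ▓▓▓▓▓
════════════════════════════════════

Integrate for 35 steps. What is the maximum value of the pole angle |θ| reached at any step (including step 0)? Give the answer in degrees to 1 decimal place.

apply F[0]=+10.000 → step 1: x=0.001, v=0.094, θ=0.115, ω=-0.144
apply F[1]=+10.000 → step 2: x=0.004, v=0.188, θ=0.110, ω=-0.290
apply F[2]=+10.000 → step 3: x=0.008, v=0.283, θ=0.103, ω=-0.439
apply F[3]=+8.046 → step 4: x=0.015, v=0.358, θ=0.093, ω=-0.553
apply F[4]=+4.733 → step 5: x=0.022, v=0.399, θ=0.081, ω=-0.603
apply F[5]=+2.411 → step 6: x=0.031, v=0.418, θ=0.069, ω=-0.610
apply F[6]=+0.804 → step 7: x=0.039, v=0.421, θ=0.057, ω=-0.590
apply F[7]=-0.288 → step 8: x=0.047, v=0.413, θ=0.046, ω=-0.554
apply F[8]=-1.012 → step 9: x=0.055, v=0.399, θ=0.035, ω=-0.509
apply F[9]=-1.477 → step 10: x=0.063, v=0.381, θ=0.026, ω=-0.460
apply F[10]=-1.760 → step 11: x=0.071, v=0.361, θ=0.017, ω=-0.410
apply F[11]=-1.918 → step 12: x=0.078, v=0.339, θ=0.009, ω=-0.361
apply F[12]=-1.990 → step 13: x=0.084, v=0.318, θ=0.002, ω=-0.315
apply F[13]=-2.004 → step 14: x=0.090, v=0.297, θ=-0.003, ω=-0.273
apply F[14]=-1.980 → step 15: x=0.096, v=0.277, θ=-0.008, ω=-0.234
apply F[15]=-1.933 → step 16: x=0.101, v=0.258, θ=-0.013, ω=-0.199
apply F[16]=-1.870 → step 17: x=0.106, v=0.239, θ=-0.016, ω=-0.168
apply F[17]=-1.800 → step 18: x=0.111, v=0.222, θ=-0.020, ω=-0.140
apply F[18]=-1.725 → step 19: x=0.115, v=0.206, θ=-0.022, ω=-0.115
apply F[19]=-1.651 → step 20: x=0.119, v=0.191, θ=-0.024, ω=-0.093
apply F[20]=-1.576 → step 21: x=0.123, v=0.176, θ=-0.026, ω=-0.074
apply F[21]=-1.504 → step 22: x=0.126, v=0.163, θ=-0.027, ω=-0.058
apply F[22]=-1.435 → step 23: x=0.129, v=0.151, θ=-0.028, ω=-0.043
apply F[23]=-1.369 → step 24: x=0.132, v=0.139, θ=-0.029, ω=-0.031
apply F[24]=-1.307 → step 25: x=0.135, v=0.128, θ=-0.029, ω=-0.020
apply F[25]=-1.247 → step 26: x=0.137, v=0.117, θ=-0.030, ω=-0.011
apply F[26]=-1.191 → step 27: x=0.140, v=0.108, θ=-0.030, ω=-0.003
apply F[27]=-1.138 → step 28: x=0.142, v=0.098, θ=-0.030, ω=0.004
apply F[28]=-1.088 → step 29: x=0.144, v=0.090, θ=-0.030, ω=0.010
apply F[29]=-1.041 → step 30: x=0.145, v=0.081, θ=-0.029, ω=0.015
apply F[30]=-0.996 → step 31: x=0.147, v=0.074, θ=-0.029, ω=0.019
apply F[31]=-0.954 → step 32: x=0.148, v=0.066, θ=-0.029, ω=0.023
apply F[32]=-0.914 → step 33: x=0.150, v=0.059, θ=-0.028, ω=0.026
apply F[33]=-0.875 → step 34: x=0.151, v=0.053, θ=-0.028, ω=0.028
apply F[34]=-0.839 → step 35: x=0.152, v=0.046, θ=-0.027, ω=0.030
Max |angle| over trajectory = 0.116 rad = 6.6°.

Answer: 6.6°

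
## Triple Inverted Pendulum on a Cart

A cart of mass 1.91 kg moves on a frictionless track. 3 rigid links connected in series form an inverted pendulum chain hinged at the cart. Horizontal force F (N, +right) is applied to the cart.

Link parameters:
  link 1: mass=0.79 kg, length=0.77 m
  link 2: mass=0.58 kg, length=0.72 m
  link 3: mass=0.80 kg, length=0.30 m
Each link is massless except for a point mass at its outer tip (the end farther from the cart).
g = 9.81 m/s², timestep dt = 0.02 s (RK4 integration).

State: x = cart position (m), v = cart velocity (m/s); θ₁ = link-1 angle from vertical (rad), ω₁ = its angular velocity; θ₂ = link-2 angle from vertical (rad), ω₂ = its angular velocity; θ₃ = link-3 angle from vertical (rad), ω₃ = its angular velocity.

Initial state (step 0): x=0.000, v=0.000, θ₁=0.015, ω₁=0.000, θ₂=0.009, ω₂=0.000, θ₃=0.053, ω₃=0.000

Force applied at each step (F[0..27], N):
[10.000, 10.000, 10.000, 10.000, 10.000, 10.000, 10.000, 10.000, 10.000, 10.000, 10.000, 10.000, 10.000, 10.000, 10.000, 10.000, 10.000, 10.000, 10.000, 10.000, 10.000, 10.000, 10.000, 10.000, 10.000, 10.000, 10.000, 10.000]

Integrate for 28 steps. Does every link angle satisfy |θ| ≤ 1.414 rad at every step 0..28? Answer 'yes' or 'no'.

apply F[0]=+10.000 → step 1: x=0.001, v=0.101, θ₁=0.014, ω₁=-0.125, θ₂=0.009, ω₂=-0.021, θ₃=0.054, ω₃=0.069
apply F[1]=+10.000 → step 2: x=0.004, v=0.203, θ₁=0.010, ω₁=-0.253, θ₂=0.008, ω₂=-0.041, θ₃=0.056, ω₃=0.141
apply F[2]=+10.000 → step 3: x=0.009, v=0.307, θ₁=0.004, ω₁=-0.386, θ₂=0.007, ω₂=-0.059, θ₃=0.059, ω₃=0.218
apply F[3]=+10.000 → step 4: x=0.016, v=0.411, θ₁=-0.006, ω₁=-0.525, θ₂=0.006, ω₂=-0.074, θ₃=0.065, ω₃=0.302
apply F[4]=+10.000 → step 5: x=0.026, v=0.519, θ₁=-0.017, ω₁=-0.674, θ₂=0.004, ω₂=-0.085, θ₃=0.071, ω₃=0.395
apply F[5]=+10.000 → step 6: x=0.037, v=0.628, θ₁=-0.033, ω₁=-0.835, θ₂=0.002, ω₂=-0.090, θ₃=0.080, ω₃=0.500
apply F[6]=+10.000 → step 7: x=0.051, v=0.741, θ₁=-0.051, ω₁=-1.009, θ₂=0.001, ω₂=-0.089, θ₃=0.092, ω₃=0.616
apply F[7]=+10.000 → step 8: x=0.067, v=0.858, θ₁=-0.073, ω₁=-1.198, θ₂=-0.001, ω₂=-0.081, θ₃=0.105, ω₃=0.744
apply F[8]=+10.000 → step 9: x=0.085, v=0.977, θ₁=-0.099, ω₁=-1.404, θ₂=-0.002, ω₂=-0.064, θ₃=0.121, ω₃=0.882
apply F[9]=+10.000 → step 10: x=0.106, v=1.100, θ₁=-0.129, ω₁=-1.625, θ₂=-0.004, ω₂=-0.040, θ₃=0.140, ω₃=1.025
apply F[10]=+10.000 → step 11: x=0.129, v=1.224, θ₁=-0.164, ω₁=-1.859, θ₂=-0.004, ω₂=-0.008, θ₃=0.162, ω₃=1.166
apply F[11]=+10.000 → step 12: x=0.155, v=1.350, θ₁=-0.204, ω₁=-2.103, θ₂=-0.004, ω₂=0.029, θ₃=0.187, ω₃=1.297
apply F[12]=+10.000 → step 13: x=0.183, v=1.473, θ₁=-0.248, ω₁=-2.350, θ₂=-0.003, ω₂=0.067, θ₃=0.214, ω₃=1.408
apply F[13]=+10.000 → step 14: x=0.214, v=1.593, θ₁=-0.298, ω₁=-2.596, θ₂=-0.001, ω₂=0.101, θ₃=0.243, ω₃=1.488
apply F[14]=+10.000 → step 15: x=0.247, v=1.707, θ₁=-0.352, ω₁=-2.832, θ₂=0.001, ω₂=0.125, θ₃=0.273, ω₃=1.530
apply F[15]=+10.000 → step 16: x=0.282, v=1.813, θ₁=-0.411, ω₁=-3.055, θ₂=0.004, ω₂=0.133, θ₃=0.304, ω₃=1.530
apply F[16]=+10.000 → step 17: x=0.319, v=1.910, θ₁=-0.474, ω₁=-3.261, θ₂=0.006, ω₂=0.119, θ₃=0.334, ω₃=1.490
apply F[17]=+10.000 → step 18: x=0.358, v=1.997, θ₁=-0.541, ω₁=-3.451, θ₂=0.008, ω₂=0.079, θ₃=0.363, ω₃=1.413
apply F[18]=+10.000 → step 19: x=0.399, v=2.073, θ₁=-0.612, ω₁=-3.626, θ₂=0.009, ω₂=0.011, θ₃=0.391, ω₃=1.306
apply F[19]=+10.000 → step 20: x=0.441, v=2.139, θ₁=-0.686, ω₁=-3.789, θ₂=0.009, ω₂=-0.089, θ₃=0.415, ω₃=1.174
apply F[20]=+10.000 → step 21: x=0.485, v=2.195, θ₁=-0.764, ω₁=-3.941, θ₂=0.005, ω₂=-0.221, θ₃=0.437, ω₃=1.024
apply F[21]=+10.000 → step 22: x=0.529, v=2.239, θ₁=-0.844, ω₁=-4.086, θ₂=-0.001, ω₂=-0.386, θ₃=0.456, ω₃=0.861
apply F[22]=+10.000 → step 23: x=0.574, v=2.273, θ₁=-0.927, ω₁=-4.227, θ₂=-0.010, ω₂=-0.584, θ₃=0.472, ω₃=0.687
apply F[23]=+10.000 → step 24: x=0.620, v=2.295, θ₁=-1.013, ω₁=-4.364, θ₂=-0.024, ω₂=-0.817, θ₃=0.484, ω₃=0.506
apply F[24]=+10.000 → step 25: x=0.666, v=2.307, θ₁=-1.101, ω₁=-4.500, θ₂=-0.043, ω₂=-1.085, θ₃=0.492, ω₃=0.316
apply F[25]=+10.000 → step 26: x=0.712, v=2.306, θ₁=-1.193, ω₁=-4.635, θ₂=-0.068, ω₂=-1.388, θ₃=0.496, ω₃=0.116
apply F[26]=+10.000 → step 27: x=0.758, v=2.294, θ₁=-1.287, ω₁=-4.769, θ₂=-0.099, ω₂=-1.726, θ₃=0.497, ω₃=-0.097
apply F[27]=+10.000 → step 28: x=0.804, v=2.269, θ₁=-1.384, ω₁=-4.900, θ₂=-0.137, ω₂=-2.098, θ₃=0.492, ω₃=-0.330
Max |angle| over trajectory = 1.384 rad; bound = 1.414 → within bound.

Answer: yes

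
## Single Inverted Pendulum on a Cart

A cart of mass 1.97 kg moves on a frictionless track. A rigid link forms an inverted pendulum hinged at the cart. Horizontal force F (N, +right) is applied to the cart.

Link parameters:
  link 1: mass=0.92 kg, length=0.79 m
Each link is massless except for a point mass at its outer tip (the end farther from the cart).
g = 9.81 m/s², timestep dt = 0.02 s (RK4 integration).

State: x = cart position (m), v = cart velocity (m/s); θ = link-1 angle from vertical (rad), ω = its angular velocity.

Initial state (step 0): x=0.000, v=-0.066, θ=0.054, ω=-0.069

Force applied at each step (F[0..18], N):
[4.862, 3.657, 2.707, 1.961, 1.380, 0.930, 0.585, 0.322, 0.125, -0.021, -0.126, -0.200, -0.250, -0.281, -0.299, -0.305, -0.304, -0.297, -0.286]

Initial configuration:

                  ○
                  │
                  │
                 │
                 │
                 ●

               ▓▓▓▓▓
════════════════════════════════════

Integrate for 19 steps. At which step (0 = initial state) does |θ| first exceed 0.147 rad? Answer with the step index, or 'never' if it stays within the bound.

apply F[0]=+4.862 → step 1: x=-0.001, v=-0.022, θ=0.052, ω=-0.112
apply F[1]=+3.657 → step 2: x=-0.001, v=0.011, θ=0.050, ω=-0.140
apply F[2]=+2.707 → step 3: x=-0.001, v=0.034, θ=0.047, ω=-0.158
apply F[3]=+1.961 → step 4: x=0.000, v=0.050, θ=0.043, ω=-0.166
apply F[4]=+1.380 → step 5: x=0.001, v=0.060, θ=0.040, ω=-0.169
apply F[5]=+0.930 → step 6: x=0.003, v=0.066, θ=0.037, ω=-0.167
apply F[6]=+0.585 → step 7: x=0.004, v=0.069, θ=0.033, ω=-0.161
apply F[7]=+0.322 → step 8: x=0.005, v=0.069, θ=0.030, ω=-0.154
apply F[8]=+0.125 → step 9: x=0.007, v=0.068, θ=0.027, ω=-0.145
apply F[9]=-0.021 → step 10: x=0.008, v=0.065, θ=0.025, ω=-0.135
apply F[10]=-0.126 → step 11: x=0.009, v=0.062, θ=0.022, ω=-0.125
apply F[11]=-0.200 → step 12: x=0.011, v=0.058, θ=0.020, ω=-0.115
apply F[12]=-0.250 → step 13: x=0.012, v=0.053, θ=0.017, ω=-0.105
apply F[13]=-0.281 → step 14: x=0.013, v=0.049, θ=0.015, ω=-0.096
apply F[14]=-0.299 → step 15: x=0.014, v=0.045, θ=0.013, ω=-0.087
apply F[15]=-0.305 → step 16: x=0.014, v=0.040, θ=0.012, ω=-0.078
apply F[16]=-0.304 → step 17: x=0.015, v=0.036, θ=0.010, ω=-0.070
apply F[17]=-0.297 → step 18: x=0.016, v=0.032, θ=0.009, ω=-0.063
apply F[18]=-0.286 → step 19: x=0.017, v=0.029, θ=0.008, ω=-0.056
max |θ| = 0.054 ≤ 0.147 over all 20 states.

Answer: never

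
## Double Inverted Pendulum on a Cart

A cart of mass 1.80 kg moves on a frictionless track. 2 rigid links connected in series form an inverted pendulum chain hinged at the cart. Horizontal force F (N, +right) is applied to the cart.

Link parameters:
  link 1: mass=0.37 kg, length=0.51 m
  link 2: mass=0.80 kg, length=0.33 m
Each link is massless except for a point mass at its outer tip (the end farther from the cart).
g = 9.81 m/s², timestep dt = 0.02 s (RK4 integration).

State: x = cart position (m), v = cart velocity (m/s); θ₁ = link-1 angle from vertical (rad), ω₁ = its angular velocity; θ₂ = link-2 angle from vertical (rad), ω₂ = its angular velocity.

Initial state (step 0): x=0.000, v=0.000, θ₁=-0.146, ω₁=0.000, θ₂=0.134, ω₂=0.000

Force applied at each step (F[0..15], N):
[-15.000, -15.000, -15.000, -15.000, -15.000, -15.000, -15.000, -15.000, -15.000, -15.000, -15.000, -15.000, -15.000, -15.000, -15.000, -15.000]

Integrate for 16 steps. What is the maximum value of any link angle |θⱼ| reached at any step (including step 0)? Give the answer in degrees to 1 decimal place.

Answer: 76.1°

Derivation:
apply F[0]=-15.000 → step 1: x=-0.001, v=-0.149, θ₁=-0.146, ω₁=0.025, θ₂=0.139, ω₂=0.492
apply F[1]=-15.000 → step 2: x=-0.006, v=-0.299, θ₁=-0.145, ω₁=0.050, θ₂=0.154, ω₂=0.989
apply F[2]=-15.000 → step 3: x=-0.013, v=-0.449, θ₁=-0.144, ω₁=0.076, θ₂=0.179, ω₂=1.498
apply F[3]=-15.000 → step 4: x=-0.024, v=-0.601, θ₁=-0.142, ω₁=0.108, θ₂=0.214, ω₂=2.017
apply F[4]=-15.000 → step 5: x=-0.037, v=-0.754, θ₁=-0.139, ω₁=0.151, θ₂=0.259, ω₂=2.545
apply F[5]=-15.000 → step 6: x=-0.054, v=-0.908, θ₁=-0.136, ω₁=0.215, θ₂=0.315, ω₂=3.071
apply F[6]=-15.000 → step 7: x=-0.074, v=-1.065, θ₁=-0.131, ω₁=0.312, θ₂=0.382, ω₂=3.587
apply F[7]=-15.000 → step 8: x=-0.097, v=-1.224, θ₁=-0.123, ω₁=0.454, θ₂=0.459, ω₂=4.078
apply F[8]=-15.000 → step 9: x=-0.123, v=-1.384, θ₁=-0.112, ω₁=0.651, θ₂=0.545, ω₂=4.536
apply F[9]=-15.000 → step 10: x=-0.152, v=-1.546, θ₁=-0.096, ω₁=0.914, θ₂=0.640, ω₂=4.952
apply F[10]=-15.000 → step 11: x=-0.185, v=-1.710, θ₁=-0.075, ω₁=1.249, θ₂=0.743, ω₂=5.319
apply F[11]=-15.000 → step 12: x=-0.220, v=-1.875, θ₁=-0.046, ω₁=1.659, θ₂=0.852, ω₂=5.629
apply F[12]=-15.000 → step 13: x=-0.260, v=-2.041, θ₁=-0.008, ω₁=2.147, θ₂=0.967, ω₂=5.871
apply F[13]=-15.000 → step 14: x=-0.302, v=-2.207, θ₁=0.040, ω₁=2.710, θ₂=1.087, ω₂=6.026
apply F[14]=-15.000 → step 15: x=-0.348, v=-2.374, θ₁=0.101, ω₁=3.340, θ₂=1.208, ω₂=6.065
apply F[15]=-15.000 → step 16: x=-0.397, v=-2.540, θ₁=0.174, ω₁=4.025, θ₂=1.328, ω₂=5.952
Max |angle| over trajectory = 1.328 rad = 76.1°.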